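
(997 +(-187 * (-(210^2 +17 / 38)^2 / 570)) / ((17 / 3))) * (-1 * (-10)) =30892262329299 / 27436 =1125975445.74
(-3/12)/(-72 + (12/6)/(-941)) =941/271016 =0.00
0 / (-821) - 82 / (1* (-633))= 82 / 633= 0.13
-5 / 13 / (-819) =5 / 10647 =0.00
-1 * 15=-15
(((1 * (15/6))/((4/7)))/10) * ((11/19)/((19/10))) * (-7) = -2695/2888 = -0.93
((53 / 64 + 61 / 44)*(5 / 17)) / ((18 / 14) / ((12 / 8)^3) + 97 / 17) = 0.11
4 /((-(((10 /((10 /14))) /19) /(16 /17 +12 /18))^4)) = -1473023997124 /16243247601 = -90.69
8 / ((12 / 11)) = 22 / 3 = 7.33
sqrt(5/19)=0.51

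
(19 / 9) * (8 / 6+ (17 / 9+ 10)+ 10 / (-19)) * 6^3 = 17368 / 3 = 5789.33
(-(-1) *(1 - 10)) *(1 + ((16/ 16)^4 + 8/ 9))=-26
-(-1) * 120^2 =14400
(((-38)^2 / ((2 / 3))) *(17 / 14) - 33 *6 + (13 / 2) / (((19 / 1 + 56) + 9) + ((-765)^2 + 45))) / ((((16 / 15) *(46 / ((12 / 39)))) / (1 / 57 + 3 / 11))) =4.43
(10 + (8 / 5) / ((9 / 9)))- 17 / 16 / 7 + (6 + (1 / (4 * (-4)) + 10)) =1917 / 70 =27.39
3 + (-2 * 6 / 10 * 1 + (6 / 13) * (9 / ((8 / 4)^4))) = 1071 / 520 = 2.06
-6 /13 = -0.46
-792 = -792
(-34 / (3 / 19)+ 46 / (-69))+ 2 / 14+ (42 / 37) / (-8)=-223775 / 1036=-216.00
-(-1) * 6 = 6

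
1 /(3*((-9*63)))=-1 /1701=-0.00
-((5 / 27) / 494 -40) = 533515 / 13338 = 40.00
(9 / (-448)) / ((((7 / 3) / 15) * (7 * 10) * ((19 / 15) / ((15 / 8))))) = -18225 / 6673408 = -0.00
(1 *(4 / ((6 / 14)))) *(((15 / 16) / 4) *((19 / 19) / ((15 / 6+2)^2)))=35 / 324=0.11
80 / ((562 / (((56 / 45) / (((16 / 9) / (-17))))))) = -476 / 281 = -1.69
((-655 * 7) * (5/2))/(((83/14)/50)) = -8023750/83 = -96671.69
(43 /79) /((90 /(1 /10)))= 43 /71100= 0.00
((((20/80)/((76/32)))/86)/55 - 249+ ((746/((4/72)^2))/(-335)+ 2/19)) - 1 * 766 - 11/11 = -275299589/158455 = -1737.40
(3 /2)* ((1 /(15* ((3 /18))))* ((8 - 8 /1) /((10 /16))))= 0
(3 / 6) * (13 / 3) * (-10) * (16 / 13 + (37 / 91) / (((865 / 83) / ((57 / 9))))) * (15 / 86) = -1744945 / 312438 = -5.58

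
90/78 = 1.15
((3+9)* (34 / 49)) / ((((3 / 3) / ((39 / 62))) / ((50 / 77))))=397800 / 116963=3.40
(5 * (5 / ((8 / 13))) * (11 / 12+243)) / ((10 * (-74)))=-13.39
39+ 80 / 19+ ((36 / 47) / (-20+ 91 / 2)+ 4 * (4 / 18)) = 6029363 / 136629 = 44.13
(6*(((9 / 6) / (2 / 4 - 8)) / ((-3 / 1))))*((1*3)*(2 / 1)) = 2.40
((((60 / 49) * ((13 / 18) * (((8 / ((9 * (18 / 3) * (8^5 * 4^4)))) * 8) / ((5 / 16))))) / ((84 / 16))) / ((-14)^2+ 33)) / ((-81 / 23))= -299 / 3166291150848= -0.00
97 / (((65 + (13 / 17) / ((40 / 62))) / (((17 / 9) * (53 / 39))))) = 29714980 / 7898553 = 3.76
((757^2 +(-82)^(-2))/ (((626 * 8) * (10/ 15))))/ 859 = 11559544431/ 57851574656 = 0.20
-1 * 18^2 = -324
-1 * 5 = -5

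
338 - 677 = -339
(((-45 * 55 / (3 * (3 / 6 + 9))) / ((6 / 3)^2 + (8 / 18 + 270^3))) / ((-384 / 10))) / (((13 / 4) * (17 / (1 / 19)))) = 2475 / 22612748797184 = 0.00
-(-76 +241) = -165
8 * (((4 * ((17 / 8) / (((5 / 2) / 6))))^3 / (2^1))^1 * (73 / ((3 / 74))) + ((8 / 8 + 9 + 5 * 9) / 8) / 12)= 91722336731 / 1500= 61148224.49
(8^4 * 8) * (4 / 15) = 131072 / 15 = 8738.13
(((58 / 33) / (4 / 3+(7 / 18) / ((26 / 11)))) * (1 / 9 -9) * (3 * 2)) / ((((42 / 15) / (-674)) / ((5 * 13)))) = 52852384000 / 53977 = 979164.90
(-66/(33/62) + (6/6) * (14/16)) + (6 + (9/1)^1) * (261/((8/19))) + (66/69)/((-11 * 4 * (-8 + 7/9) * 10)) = 274332509/29900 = 9175.00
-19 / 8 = -2.38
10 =10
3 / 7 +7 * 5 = 248 / 7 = 35.43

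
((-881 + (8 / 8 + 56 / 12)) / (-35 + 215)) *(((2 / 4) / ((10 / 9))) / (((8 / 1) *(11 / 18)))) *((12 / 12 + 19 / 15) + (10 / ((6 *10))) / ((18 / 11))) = -1679327 / 1584000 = -1.06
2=2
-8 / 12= -2 / 3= -0.67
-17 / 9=-1.89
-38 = -38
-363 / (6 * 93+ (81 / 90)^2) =-12100 / 18627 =-0.65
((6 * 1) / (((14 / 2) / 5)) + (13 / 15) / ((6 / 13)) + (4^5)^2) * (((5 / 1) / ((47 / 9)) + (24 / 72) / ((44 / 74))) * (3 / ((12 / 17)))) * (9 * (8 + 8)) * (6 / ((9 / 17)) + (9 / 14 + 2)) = 13615374644.18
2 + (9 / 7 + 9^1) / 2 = 50 / 7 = 7.14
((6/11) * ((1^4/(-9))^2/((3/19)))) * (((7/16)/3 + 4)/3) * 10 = 18905/32076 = 0.59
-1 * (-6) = 6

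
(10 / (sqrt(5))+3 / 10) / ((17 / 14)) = 21 / 85+28 * sqrt(5) / 17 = 3.93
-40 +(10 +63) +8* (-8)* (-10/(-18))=-23/9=-2.56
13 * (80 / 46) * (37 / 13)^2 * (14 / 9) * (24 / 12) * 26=3066560 / 207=14814.30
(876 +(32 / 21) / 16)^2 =767542.87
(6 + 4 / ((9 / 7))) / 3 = 82 / 27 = 3.04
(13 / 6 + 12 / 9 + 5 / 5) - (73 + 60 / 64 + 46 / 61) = -68507 / 976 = -70.19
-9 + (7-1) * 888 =5319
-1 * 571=-571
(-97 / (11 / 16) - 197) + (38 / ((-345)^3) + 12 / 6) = -151812222043 / 451699875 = -336.09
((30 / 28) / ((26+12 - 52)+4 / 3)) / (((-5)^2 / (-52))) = 117 / 665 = 0.18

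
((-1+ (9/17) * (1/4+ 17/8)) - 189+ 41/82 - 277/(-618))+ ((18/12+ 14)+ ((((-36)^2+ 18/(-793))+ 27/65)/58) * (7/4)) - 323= -456.18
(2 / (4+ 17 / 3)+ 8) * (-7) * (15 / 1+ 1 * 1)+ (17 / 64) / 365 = -622683667 / 677440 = -919.17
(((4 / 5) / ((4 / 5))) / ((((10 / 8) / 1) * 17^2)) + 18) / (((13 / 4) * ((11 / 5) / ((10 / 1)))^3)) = 2601400000 / 5000567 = 520.22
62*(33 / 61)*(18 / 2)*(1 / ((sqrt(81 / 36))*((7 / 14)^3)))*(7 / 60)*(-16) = -916608 / 305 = -3005.27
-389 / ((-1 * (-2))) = -389 / 2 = -194.50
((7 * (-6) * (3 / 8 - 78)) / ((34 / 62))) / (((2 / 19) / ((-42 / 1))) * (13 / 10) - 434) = -806520645 / 58876882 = -13.70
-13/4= -3.25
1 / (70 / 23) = 23 / 70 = 0.33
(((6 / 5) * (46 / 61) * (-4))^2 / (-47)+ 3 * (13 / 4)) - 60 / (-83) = 14797405563 / 1451562100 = 10.19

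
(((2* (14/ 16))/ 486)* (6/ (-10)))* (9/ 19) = -7/ 6840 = -0.00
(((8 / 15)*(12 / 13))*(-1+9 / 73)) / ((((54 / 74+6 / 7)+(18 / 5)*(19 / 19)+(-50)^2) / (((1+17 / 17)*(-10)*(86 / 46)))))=456171520 / 70811524459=0.01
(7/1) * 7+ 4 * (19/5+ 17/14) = 2417/35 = 69.06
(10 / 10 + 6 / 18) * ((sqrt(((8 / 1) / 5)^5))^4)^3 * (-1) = -4951760157141521099596496896 / 2793967723846435546875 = -1772303.99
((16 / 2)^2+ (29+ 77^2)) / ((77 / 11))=6022 / 7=860.29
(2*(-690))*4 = -5520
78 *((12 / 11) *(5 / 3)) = 1560 / 11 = 141.82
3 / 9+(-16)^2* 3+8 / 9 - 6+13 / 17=116890 / 153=763.99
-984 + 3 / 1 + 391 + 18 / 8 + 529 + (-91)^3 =-3014519 / 4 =-753629.75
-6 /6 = -1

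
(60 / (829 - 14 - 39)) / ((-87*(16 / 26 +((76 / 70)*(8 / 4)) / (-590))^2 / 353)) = -0.84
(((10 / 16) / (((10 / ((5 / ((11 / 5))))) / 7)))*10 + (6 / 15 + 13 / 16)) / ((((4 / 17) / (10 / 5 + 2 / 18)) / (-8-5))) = -41221583 / 31680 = -1301.19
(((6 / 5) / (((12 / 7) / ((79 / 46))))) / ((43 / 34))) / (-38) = -9401 / 375820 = -0.03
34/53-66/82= -355/2173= -0.16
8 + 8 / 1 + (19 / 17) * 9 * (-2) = -70 / 17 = -4.12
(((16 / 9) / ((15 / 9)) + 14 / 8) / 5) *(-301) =-50869 / 300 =-169.56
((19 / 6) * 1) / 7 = 19 / 42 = 0.45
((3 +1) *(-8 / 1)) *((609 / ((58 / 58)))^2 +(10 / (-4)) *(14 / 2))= -11867632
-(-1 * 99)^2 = -9801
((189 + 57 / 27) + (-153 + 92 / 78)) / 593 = 4597 / 69381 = 0.07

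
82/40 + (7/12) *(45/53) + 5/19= 28281/10070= 2.81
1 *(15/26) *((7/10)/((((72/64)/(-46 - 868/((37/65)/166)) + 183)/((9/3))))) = 43714636/6602991525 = 0.01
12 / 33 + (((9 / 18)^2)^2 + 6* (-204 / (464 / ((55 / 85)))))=-1.28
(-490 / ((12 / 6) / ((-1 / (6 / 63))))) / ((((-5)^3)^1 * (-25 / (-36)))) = -18522 / 625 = -29.64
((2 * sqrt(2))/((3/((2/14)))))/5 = 2 * sqrt(2)/105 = 0.03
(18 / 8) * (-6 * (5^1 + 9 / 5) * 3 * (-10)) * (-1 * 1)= -2754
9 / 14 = 0.64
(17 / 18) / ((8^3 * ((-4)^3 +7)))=-17 / 525312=-0.00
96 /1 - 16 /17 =1616 /17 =95.06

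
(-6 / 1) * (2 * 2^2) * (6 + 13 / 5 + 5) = -3264 / 5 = -652.80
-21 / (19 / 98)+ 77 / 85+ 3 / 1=-168622 / 1615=-104.41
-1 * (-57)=57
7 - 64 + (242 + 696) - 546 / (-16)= 7321 / 8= 915.12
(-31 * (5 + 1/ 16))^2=6305121/ 256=24629.38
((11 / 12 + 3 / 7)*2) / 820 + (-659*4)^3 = -630811149104527 / 34440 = -18316235456.00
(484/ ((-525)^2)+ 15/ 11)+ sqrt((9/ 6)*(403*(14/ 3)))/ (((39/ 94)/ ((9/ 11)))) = 4139699/ 3031875+ 282*sqrt(2821)/ 143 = 106.11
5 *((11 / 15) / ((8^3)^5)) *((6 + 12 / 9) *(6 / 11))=11 / 26388279066624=0.00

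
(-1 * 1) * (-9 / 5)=9 / 5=1.80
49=49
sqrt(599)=24.47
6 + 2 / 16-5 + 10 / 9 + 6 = 593 / 72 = 8.24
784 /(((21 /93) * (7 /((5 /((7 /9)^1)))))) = 22320 /7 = 3188.57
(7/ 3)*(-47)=-329/ 3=-109.67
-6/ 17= -0.35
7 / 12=0.58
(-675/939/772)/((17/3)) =-675/4107812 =-0.00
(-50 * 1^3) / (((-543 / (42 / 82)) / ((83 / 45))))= 5810 / 66789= 0.09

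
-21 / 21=-1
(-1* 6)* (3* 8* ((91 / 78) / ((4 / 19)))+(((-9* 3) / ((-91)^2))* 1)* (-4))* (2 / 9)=-4405924 / 24843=-177.35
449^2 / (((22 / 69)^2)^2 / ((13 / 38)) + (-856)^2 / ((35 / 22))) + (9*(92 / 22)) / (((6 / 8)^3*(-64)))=-13626723962380091 / 14250536296363488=-0.96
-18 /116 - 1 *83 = -4823 /58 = -83.16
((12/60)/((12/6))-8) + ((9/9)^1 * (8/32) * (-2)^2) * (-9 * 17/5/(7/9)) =-47.24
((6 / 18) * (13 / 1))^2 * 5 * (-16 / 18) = -6760 / 81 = -83.46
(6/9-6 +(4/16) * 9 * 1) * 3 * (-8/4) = 37/2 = 18.50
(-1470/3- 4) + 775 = 281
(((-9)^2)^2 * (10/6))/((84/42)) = 10935/2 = 5467.50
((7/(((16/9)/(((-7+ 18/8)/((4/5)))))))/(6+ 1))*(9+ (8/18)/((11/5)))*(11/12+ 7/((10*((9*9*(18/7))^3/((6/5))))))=-409802673142859/14546347960320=-28.17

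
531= 531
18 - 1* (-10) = 28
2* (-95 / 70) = -19 / 7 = -2.71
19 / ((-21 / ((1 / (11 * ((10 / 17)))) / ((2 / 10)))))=-323 / 462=-0.70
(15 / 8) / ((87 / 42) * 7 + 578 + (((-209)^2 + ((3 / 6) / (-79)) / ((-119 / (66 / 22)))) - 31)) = 47005 / 1109129984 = 0.00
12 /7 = 1.71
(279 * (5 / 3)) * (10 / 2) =2325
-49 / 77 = -7 / 11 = -0.64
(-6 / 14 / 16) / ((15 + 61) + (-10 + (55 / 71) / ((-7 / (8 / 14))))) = -1491 / 3670304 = -0.00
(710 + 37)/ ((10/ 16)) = 5976/ 5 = 1195.20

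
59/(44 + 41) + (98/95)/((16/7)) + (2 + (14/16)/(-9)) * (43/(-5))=-884801/58140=-15.22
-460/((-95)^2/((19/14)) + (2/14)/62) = -199640/2886101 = -0.07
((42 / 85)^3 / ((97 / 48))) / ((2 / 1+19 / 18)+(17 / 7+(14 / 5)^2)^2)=15682947840 / 28503178698857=0.00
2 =2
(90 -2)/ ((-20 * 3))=-22/ 15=-1.47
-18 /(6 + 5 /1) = -18 /11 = -1.64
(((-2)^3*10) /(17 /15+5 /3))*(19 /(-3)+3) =95.24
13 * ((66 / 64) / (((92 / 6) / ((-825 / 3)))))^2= 9635608125 / 2166784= 4446.96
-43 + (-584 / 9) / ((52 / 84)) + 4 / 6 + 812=8643 / 13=664.85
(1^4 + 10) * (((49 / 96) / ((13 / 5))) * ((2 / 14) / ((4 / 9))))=1155 / 1664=0.69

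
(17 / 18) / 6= 0.16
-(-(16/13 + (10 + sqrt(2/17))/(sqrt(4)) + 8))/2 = sqrt(34)/68 + 185/26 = 7.20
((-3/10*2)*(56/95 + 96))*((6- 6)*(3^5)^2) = 0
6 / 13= 0.46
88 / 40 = 11 / 5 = 2.20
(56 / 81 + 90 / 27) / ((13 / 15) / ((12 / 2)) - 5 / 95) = 43.84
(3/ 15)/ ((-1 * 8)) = -1/ 40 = -0.02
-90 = -90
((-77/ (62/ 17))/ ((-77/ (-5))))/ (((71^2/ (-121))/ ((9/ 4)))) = 92565/ 1250168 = 0.07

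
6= 6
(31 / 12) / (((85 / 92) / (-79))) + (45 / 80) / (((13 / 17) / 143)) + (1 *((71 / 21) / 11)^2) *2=-115.51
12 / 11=1.09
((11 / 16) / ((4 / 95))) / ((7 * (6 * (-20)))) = -209 / 10752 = -0.02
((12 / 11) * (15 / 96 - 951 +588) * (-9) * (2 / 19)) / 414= 34833 / 38456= 0.91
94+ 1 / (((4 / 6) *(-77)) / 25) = 14401 / 154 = 93.51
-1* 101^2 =-10201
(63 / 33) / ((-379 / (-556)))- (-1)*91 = 391055 / 4169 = 93.80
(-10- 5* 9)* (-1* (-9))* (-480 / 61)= 237600 / 61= 3895.08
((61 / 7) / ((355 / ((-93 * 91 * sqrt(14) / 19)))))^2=76144810014 / 45495025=1673.70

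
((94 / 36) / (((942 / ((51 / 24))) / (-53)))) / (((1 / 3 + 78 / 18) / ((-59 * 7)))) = 2498473 / 90432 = 27.63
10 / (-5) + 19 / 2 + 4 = 23 / 2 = 11.50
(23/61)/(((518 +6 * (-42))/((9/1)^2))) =1863/16226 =0.11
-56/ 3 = -18.67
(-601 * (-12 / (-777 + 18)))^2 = 5779216 / 64009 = 90.29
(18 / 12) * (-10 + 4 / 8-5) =-87 / 4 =-21.75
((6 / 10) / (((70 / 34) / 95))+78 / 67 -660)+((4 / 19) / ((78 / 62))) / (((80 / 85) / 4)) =-1095479012 / 1737645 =-630.44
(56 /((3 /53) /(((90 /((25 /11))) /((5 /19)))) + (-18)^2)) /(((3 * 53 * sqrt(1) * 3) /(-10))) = -234080 /64601139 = -0.00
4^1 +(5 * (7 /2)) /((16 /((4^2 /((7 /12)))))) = 34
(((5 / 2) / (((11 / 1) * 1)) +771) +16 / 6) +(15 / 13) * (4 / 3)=665321 / 858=775.43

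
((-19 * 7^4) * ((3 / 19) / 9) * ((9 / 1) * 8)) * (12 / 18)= -38416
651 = 651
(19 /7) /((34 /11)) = 209 /238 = 0.88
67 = 67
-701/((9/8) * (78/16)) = -44864/351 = -127.82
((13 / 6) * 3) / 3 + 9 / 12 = 35 / 12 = 2.92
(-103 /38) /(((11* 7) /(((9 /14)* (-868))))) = 28737 /1463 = 19.64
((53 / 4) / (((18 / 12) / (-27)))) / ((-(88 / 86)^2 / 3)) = 2645919 / 3872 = 683.35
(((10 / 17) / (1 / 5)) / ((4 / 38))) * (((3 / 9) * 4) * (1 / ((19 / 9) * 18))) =50 / 51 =0.98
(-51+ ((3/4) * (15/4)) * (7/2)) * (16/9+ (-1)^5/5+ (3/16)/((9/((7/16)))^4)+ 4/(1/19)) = -390499571624627/122305904640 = -3192.81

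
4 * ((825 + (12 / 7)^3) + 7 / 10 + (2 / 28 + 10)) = 5767952 / 1715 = 3363.24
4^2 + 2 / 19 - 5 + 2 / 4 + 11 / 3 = 1741 / 114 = 15.27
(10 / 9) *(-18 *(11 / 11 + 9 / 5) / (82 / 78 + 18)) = -2.94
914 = 914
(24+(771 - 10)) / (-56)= -785 / 56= -14.02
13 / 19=0.68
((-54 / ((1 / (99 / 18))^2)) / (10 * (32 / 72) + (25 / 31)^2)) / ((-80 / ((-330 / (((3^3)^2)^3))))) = -1279091 / 374687162640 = -0.00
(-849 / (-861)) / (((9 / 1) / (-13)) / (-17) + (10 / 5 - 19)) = -62543 / 1075676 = -0.06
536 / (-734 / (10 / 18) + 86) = -335 / 772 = -0.43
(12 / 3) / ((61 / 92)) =368 / 61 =6.03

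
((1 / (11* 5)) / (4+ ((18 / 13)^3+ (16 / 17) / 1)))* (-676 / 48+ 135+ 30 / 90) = 0.29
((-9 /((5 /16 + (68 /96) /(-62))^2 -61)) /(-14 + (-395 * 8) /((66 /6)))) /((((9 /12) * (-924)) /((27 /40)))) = 233523 /488832895600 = 0.00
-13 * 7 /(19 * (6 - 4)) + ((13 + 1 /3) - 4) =791 /114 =6.94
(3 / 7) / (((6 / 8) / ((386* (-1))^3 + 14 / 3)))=-690149416 / 21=-32864257.90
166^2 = 27556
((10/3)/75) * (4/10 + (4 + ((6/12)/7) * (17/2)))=701/3150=0.22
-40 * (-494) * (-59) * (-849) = 989798160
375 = 375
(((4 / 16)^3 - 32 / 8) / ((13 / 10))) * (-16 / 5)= 255 / 26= 9.81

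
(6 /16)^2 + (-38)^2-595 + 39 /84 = 380623 /448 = 849.60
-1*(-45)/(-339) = -15/113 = -0.13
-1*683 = -683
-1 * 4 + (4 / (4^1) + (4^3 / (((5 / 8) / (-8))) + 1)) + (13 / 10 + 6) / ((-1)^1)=-1657 / 2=-828.50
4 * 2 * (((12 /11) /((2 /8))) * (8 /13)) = 3072 /143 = 21.48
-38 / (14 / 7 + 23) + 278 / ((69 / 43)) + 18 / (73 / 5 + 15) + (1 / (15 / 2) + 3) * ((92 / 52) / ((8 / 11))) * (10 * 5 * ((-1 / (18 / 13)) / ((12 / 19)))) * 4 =-21657359699 / 13786200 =-1570.94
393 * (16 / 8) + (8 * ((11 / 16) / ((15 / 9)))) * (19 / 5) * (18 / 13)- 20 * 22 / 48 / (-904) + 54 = 1511377507 / 1762800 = 857.37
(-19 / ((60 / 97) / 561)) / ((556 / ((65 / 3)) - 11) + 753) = -4480333 / 199592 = -22.45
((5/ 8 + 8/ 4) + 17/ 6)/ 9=0.61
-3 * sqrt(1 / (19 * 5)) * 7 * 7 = -147 * sqrt(95) / 95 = -15.08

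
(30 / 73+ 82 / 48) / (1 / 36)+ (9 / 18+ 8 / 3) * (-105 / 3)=-7564 / 219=-34.54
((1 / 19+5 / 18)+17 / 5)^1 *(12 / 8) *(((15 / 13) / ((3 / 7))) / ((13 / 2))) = 44653 / 19266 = 2.32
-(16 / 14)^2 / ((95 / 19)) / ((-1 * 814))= 32 / 99715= 0.00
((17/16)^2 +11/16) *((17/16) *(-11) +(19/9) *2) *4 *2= -166625/1536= -108.48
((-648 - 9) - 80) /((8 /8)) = -737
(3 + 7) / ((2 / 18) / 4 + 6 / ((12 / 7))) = 360 / 127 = 2.83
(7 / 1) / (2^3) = 7 / 8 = 0.88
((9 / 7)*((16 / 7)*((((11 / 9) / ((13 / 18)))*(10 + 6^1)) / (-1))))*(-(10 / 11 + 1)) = 13824 / 91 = 151.91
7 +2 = 9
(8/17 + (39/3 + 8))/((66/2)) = 365/561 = 0.65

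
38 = 38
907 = 907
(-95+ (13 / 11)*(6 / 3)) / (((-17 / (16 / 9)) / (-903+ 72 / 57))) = -93112144 / 10659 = -8735.54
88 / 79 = 1.11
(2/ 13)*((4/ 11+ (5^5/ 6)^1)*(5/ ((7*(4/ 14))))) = 171995/ 858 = 200.46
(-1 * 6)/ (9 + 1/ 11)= -33/ 50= -0.66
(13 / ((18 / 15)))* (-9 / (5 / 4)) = -78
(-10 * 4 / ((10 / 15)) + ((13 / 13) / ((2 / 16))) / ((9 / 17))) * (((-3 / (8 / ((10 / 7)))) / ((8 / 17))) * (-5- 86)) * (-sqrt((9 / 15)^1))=22321 * sqrt(15) / 24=3602.04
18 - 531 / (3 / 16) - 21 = -2835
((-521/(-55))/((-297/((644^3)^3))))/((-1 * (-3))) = -9926828743312616825385385984/49005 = -202567671529693231820944.50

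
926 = 926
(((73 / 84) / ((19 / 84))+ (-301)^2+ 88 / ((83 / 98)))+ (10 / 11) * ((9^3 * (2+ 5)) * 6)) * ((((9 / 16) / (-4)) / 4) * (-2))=2313416781 / 277552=8335.08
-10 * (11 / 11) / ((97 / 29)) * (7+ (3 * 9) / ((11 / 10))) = -100630 / 1067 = -94.31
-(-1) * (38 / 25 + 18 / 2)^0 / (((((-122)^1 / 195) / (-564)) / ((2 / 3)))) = 36660 / 61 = 600.98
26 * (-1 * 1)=-26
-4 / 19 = -0.21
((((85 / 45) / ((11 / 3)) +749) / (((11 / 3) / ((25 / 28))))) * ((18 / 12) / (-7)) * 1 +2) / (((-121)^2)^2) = -880093 / 5083735221796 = -0.00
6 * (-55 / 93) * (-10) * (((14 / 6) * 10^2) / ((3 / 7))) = 5390000 / 279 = 19319.00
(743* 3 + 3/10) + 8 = 22373/10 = 2237.30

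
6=6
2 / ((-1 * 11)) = -2 / 11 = -0.18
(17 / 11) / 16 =17 / 176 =0.10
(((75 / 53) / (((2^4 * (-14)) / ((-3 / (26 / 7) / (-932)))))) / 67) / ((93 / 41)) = -3075 / 85359449344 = -0.00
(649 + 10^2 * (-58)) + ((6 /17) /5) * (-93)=-438393 /85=-5157.56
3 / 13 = 0.23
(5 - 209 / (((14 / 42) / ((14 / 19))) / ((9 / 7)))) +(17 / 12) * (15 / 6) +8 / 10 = -70159 / 120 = -584.66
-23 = -23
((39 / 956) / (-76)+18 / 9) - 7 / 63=1234801 / 653904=1.89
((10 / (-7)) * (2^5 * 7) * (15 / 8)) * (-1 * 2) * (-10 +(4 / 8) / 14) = -83700 / 7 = -11957.14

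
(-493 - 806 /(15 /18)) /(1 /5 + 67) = -1043 /48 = -21.73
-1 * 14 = -14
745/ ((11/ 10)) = 7450/ 11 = 677.27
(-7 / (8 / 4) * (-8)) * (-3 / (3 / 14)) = -392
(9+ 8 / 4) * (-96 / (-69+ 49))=264 / 5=52.80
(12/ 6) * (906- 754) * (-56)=-17024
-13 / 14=-0.93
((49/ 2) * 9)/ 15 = 147/ 10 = 14.70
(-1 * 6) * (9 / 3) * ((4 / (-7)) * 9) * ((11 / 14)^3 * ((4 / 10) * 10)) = 179.61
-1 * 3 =-3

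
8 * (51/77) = 408/77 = 5.30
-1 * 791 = -791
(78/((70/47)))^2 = 3359889/1225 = 2742.77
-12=-12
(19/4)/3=19/12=1.58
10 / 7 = 1.43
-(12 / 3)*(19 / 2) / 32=-19 / 16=-1.19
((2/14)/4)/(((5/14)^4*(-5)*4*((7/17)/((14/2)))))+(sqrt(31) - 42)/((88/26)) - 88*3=-19131407/68750+13*sqrt(31)/44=-276.63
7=7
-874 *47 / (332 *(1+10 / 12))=-61617 / 913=-67.49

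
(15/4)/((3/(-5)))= -25/4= -6.25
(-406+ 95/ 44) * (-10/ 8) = 88845/ 176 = 504.80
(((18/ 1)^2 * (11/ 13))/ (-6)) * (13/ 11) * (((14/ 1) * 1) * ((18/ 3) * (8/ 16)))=-2268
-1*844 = -844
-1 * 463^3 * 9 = -893275623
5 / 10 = 1 / 2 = 0.50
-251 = -251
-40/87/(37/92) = -3680/3219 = -1.14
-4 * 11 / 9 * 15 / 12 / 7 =-55 / 63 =-0.87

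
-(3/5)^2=-9/25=-0.36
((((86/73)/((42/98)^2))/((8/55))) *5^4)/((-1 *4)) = -72428125/10512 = -6890.04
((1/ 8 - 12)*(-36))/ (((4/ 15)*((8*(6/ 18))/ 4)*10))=7695/ 32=240.47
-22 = -22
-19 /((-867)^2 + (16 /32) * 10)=-19 /751694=-0.00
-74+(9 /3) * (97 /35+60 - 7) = 3266 /35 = 93.31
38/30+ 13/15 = 2.13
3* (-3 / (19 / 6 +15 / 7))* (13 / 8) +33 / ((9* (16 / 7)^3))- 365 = -1006888285 / 2740224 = -367.45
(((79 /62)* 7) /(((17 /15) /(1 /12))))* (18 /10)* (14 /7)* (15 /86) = 74655 /181288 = 0.41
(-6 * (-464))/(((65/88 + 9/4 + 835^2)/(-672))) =-54878208/20452021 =-2.68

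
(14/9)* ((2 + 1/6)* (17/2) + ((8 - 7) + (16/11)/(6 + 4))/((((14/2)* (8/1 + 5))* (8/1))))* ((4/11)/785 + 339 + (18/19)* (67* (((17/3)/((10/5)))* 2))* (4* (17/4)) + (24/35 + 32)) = 784795243185121/4223033100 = 185836.87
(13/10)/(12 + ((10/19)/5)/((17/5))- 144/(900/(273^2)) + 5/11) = -230945/2116194246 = -0.00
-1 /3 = -0.33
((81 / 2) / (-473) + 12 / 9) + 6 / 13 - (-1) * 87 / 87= 99955 / 36894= 2.71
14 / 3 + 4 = 26 / 3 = 8.67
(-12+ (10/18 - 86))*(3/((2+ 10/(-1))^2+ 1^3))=-877/195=-4.50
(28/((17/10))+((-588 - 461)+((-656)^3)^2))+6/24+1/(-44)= 29805378302790736863/374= 79693524873772023.70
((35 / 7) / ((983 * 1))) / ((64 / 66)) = 165 / 31456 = 0.01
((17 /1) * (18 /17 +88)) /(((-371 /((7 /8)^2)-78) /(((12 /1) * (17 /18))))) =-180166 /5907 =-30.50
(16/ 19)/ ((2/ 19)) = 8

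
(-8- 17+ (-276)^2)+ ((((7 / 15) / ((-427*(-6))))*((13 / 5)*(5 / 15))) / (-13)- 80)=6264446849 / 82350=76071.00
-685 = -685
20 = 20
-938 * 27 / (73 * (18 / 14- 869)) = 88641 / 221701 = 0.40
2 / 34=1 / 17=0.06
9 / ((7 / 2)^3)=72 / 343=0.21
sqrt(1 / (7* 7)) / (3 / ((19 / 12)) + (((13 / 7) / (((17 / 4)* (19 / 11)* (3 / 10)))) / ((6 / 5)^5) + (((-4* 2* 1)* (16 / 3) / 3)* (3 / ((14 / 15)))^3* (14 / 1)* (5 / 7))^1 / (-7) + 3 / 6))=323060724 / 1532008068551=0.00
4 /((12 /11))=11 /3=3.67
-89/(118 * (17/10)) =-445/1003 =-0.44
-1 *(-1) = 1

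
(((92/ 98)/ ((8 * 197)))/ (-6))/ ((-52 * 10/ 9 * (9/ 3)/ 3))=69/ 40156480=0.00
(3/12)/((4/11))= 11/16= 0.69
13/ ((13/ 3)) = 3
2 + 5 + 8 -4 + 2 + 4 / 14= 93 / 7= 13.29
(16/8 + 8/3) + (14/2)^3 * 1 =1043/3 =347.67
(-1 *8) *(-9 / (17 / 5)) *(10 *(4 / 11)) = 14400 / 187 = 77.01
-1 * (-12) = 12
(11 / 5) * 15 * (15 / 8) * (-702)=-43436.25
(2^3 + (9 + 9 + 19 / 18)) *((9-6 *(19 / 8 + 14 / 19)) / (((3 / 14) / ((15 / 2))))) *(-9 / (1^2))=12528075 / 152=82421.55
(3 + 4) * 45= 315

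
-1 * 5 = -5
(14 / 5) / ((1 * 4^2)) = 7 / 40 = 0.18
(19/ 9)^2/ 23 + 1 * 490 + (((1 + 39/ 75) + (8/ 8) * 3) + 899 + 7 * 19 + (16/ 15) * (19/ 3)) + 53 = 73889809/ 46575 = 1586.47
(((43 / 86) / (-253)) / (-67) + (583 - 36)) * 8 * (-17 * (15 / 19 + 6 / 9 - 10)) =204705394940 / 322069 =635594.84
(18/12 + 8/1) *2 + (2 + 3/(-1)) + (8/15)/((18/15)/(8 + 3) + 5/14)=20618/1077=19.14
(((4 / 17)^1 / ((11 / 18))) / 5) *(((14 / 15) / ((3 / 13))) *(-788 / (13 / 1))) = -88256 / 4675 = -18.88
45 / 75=0.60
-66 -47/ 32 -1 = -68.47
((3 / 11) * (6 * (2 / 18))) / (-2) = -1 / 11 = -0.09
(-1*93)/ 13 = -93/ 13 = -7.15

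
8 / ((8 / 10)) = 10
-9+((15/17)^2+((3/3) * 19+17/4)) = 17373/1156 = 15.03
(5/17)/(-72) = -5/1224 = -0.00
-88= -88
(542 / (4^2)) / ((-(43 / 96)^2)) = -312192 / 1849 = -168.84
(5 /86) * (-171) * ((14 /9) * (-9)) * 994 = 5949090 /43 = 138350.93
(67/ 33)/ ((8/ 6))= 67/ 44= 1.52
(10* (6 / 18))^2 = 100 / 9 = 11.11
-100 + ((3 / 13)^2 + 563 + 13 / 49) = 3836741 / 8281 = 463.32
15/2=7.50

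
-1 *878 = -878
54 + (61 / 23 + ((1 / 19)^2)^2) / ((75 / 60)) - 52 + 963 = 14494171391 / 14986915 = 967.12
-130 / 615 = -26 / 123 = -0.21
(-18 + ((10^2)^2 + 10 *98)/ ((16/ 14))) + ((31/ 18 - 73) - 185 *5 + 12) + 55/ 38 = 2943481/ 342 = 8606.67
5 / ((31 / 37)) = 185 / 31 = 5.97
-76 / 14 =-38 / 7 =-5.43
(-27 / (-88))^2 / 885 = 243 / 2284480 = 0.00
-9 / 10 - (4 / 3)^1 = -67 / 30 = -2.23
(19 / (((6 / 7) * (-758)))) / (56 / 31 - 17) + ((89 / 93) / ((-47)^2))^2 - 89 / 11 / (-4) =2.02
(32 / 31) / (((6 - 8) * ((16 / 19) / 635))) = -12065 / 31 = -389.19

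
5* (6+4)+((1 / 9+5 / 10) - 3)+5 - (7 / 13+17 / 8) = 46751 / 936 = 49.95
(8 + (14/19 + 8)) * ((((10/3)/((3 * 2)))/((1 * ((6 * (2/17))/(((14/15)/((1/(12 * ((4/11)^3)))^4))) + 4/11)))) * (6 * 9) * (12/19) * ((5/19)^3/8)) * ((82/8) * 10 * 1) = 4638585154594406400000/450187930057879113013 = 10.30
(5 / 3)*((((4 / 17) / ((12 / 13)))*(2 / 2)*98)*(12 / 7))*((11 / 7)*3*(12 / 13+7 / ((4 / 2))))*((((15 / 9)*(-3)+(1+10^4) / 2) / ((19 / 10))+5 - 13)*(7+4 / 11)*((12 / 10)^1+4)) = 48247154280 / 323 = 149371994.67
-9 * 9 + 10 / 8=-319 / 4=-79.75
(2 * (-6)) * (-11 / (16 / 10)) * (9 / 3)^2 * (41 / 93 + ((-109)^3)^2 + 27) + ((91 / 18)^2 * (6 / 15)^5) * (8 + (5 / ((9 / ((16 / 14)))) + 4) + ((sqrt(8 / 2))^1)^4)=175883332272473258763847 / 141243750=1245246832319824.83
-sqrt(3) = -1.73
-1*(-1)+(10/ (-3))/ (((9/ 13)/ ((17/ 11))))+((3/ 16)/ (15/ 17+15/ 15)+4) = -356053/ 152064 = -2.34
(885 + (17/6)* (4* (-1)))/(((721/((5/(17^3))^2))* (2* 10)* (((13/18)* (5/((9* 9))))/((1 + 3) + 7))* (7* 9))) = 778437/3167380079318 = 0.00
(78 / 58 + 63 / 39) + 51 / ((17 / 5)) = 6771 / 377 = 17.96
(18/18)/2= 1/2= 0.50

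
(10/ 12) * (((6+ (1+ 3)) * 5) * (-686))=-85750/ 3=-28583.33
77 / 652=0.12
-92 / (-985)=92 / 985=0.09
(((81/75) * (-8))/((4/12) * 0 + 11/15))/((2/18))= -5832/55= -106.04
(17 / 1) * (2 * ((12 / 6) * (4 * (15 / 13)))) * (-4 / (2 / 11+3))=-35904 / 91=-394.55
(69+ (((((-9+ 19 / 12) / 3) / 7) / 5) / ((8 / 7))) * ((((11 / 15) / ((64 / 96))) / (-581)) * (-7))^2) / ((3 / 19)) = 1300532771389 / 2976048000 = 437.00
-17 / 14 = -1.21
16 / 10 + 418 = 2098 / 5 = 419.60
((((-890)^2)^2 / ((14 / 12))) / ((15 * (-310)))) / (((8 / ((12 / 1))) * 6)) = -6274224100 / 217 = -28913475.12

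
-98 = -98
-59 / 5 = -11.80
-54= -54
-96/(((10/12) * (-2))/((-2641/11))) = -760608/55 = -13829.24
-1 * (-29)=29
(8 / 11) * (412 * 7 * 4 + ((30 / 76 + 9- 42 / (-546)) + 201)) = 23211028 / 2717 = 8542.89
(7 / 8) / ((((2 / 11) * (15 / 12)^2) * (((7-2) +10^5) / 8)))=616 / 2500125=0.00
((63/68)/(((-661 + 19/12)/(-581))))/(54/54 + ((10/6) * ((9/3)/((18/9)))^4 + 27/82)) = 1756944/21021367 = 0.08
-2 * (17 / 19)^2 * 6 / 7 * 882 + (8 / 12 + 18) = -1290688 / 1083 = -1191.77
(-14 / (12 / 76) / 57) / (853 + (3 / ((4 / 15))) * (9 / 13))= -728 / 402849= -0.00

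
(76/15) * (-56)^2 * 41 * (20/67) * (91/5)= 3556926464/1005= 3539230.31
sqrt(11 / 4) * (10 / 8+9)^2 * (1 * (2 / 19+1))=35301 * sqrt(11) / 608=192.57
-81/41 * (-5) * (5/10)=405/82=4.94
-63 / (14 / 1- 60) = 63 / 46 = 1.37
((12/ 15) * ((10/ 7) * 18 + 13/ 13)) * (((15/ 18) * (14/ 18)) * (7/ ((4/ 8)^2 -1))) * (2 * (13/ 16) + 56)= -603449/ 81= -7449.99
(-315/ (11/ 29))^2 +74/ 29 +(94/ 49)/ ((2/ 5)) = 118581191086/ 171941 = 689662.10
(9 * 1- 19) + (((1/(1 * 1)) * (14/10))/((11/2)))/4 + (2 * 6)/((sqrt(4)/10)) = 5507/110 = 50.06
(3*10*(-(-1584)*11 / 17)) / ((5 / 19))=1986336 / 17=116843.29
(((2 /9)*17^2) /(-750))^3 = -24137569 /38443359375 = -0.00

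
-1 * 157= -157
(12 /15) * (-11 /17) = -44 /85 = -0.52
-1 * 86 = -86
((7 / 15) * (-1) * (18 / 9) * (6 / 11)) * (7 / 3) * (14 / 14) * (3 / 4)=-49 / 55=-0.89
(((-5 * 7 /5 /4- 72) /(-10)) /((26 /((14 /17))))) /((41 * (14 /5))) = 295 /144976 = 0.00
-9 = -9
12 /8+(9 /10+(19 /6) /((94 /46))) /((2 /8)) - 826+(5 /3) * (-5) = -1160479 /1410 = -823.03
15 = 15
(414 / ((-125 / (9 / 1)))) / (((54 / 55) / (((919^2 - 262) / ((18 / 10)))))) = -71202549 / 5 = -14240509.80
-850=-850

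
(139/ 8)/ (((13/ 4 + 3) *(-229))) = -139/ 11450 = -0.01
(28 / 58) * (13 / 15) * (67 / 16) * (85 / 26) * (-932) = -1857709 / 348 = -5338.24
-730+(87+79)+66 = -498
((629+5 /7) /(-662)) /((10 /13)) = -14326 /11585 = -1.24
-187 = -187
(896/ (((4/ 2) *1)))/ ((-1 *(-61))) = 448/ 61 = 7.34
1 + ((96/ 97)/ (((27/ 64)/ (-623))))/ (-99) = 1362331/ 86427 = 15.76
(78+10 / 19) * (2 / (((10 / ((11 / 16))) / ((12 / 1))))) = 12309 / 95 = 129.57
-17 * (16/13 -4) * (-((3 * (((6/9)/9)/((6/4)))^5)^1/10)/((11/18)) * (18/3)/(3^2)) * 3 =-139264/10259468505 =-0.00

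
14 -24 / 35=13.31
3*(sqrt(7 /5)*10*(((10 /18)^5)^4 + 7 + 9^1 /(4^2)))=1471079046424794634921*sqrt(35) /32420441224151810136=268.44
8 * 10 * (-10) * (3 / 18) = -400 / 3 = -133.33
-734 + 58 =-676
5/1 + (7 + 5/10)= 25/2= 12.50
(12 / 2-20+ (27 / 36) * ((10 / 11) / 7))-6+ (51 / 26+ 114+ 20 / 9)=885415 / 9009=98.28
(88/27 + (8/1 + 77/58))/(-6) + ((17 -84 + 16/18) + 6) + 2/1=-565723/9396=-60.21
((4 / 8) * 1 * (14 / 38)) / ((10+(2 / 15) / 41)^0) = 7 / 38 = 0.18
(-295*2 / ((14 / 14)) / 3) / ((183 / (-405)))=26550 / 61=435.25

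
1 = 1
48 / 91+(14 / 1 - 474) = -41812 / 91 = -459.47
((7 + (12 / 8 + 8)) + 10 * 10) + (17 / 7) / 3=4927 / 42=117.31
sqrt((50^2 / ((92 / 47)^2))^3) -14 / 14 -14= 1620774335 / 97336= 16651.33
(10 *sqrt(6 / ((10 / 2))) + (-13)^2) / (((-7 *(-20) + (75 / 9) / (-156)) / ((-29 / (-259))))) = 27144 *sqrt(30) / 16963205 + 2293668 / 16963205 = 0.14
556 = 556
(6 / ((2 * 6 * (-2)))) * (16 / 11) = -4 / 11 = -0.36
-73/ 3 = -24.33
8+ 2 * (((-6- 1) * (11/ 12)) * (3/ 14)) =21/ 4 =5.25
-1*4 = -4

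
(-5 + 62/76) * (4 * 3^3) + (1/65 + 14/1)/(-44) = -24573269/54340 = -452.21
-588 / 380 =-147 / 95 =-1.55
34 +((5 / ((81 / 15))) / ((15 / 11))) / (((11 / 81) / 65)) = 359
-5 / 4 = -1.25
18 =18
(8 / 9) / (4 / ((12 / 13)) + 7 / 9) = 4 / 23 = 0.17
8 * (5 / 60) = 2 / 3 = 0.67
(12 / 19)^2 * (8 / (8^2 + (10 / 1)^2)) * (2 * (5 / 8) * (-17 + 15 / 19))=-0.39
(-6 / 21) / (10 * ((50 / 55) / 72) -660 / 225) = 1980 / 19453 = 0.10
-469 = -469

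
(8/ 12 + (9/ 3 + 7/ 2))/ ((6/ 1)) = 43/ 36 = 1.19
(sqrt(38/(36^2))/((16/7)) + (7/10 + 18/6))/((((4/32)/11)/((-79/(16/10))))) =-16402.00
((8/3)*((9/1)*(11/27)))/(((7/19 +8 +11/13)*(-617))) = -5434/3159657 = -0.00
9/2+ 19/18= 50/9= 5.56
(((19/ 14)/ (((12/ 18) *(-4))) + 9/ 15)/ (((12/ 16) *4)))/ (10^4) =17/ 5600000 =0.00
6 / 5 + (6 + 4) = 56 / 5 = 11.20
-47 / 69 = -0.68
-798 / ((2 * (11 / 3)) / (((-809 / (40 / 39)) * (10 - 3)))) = 264365829 / 440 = 600831.43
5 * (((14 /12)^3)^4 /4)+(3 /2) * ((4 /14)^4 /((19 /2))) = 3157546346320607 /397210533543936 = 7.95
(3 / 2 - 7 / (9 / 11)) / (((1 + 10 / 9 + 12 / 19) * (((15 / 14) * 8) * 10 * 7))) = -2413 / 562800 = -0.00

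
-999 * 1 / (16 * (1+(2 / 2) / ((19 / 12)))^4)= -130190679 / 14776336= -8.81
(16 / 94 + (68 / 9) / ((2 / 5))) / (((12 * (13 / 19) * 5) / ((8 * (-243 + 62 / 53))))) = -3926564852 / 4371705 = -898.18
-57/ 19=-3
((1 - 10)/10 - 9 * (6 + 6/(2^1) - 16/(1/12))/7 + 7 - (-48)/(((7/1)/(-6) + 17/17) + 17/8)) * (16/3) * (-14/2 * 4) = -27993568/705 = -39707.19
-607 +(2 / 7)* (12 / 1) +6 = -4183 / 7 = -597.57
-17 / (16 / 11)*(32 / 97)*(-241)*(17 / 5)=3159.34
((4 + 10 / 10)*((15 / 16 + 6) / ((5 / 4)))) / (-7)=-111 / 28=-3.96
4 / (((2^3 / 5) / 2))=5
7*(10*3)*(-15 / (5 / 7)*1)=-4410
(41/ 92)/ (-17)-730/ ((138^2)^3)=-1539006853621/ 58707480716064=-0.03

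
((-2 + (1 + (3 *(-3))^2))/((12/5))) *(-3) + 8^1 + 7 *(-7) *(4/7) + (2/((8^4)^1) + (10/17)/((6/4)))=-12492749/104448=-119.61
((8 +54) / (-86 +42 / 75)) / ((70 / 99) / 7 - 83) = 25575 / 2921692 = 0.01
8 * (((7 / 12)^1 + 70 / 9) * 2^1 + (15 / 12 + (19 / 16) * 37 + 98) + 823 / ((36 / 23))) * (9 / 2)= 24685.75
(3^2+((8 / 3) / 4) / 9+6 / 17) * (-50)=-216350 / 459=-471.35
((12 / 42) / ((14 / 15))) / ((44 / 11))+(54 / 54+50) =51.08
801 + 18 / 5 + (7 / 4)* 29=17107 / 20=855.35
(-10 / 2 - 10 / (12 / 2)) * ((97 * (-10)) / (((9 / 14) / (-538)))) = -5411881.48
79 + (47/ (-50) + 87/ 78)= 25732/ 325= 79.18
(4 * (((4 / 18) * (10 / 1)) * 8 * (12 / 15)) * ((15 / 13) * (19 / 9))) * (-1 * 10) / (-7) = 486400 / 2457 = 197.96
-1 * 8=-8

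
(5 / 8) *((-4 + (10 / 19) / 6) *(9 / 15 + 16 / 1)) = -18509 / 456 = -40.59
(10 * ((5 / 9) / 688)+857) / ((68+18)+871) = 91493 / 102168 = 0.90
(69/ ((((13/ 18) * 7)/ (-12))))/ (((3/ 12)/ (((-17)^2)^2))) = -4979187936/ 91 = -54716350.95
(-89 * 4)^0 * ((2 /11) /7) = 2 /77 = 0.03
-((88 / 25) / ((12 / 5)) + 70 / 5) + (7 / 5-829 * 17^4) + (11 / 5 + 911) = -1038570148 / 15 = -69238009.87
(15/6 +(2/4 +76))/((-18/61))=-4819/18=-267.72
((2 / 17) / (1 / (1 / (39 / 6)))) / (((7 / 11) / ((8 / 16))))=22 / 1547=0.01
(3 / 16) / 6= 1 / 32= 0.03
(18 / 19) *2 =36 / 19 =1.89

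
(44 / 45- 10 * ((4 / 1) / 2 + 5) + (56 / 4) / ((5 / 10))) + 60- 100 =-81.02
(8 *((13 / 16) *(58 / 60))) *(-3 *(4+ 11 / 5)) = -11687 / 100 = -116.87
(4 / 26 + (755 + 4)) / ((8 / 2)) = 189.79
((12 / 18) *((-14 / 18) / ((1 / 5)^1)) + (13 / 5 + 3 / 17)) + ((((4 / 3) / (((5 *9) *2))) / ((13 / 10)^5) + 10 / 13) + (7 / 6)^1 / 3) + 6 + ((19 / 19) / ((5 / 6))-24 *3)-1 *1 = -36614925083 / 568078290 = -64.45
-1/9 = -0.11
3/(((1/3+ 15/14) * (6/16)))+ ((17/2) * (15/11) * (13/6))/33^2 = 16164971/2827044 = 5.72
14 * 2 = 28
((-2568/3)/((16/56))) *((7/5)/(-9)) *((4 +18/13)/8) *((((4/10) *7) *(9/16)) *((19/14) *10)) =6704.99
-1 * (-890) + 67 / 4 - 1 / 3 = 10877 / 12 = 906.42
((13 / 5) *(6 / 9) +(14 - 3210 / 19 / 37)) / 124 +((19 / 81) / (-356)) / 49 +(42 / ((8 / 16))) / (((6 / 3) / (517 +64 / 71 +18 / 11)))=2623840094449680151 / 120245588985060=21820.68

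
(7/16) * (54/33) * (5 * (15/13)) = 4.13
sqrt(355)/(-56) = -0.34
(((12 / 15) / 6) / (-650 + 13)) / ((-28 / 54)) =0.00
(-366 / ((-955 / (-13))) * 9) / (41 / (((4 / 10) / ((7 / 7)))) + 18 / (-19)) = -1627236 / 3685345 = -0.44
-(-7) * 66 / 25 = 462 / 25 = 18.48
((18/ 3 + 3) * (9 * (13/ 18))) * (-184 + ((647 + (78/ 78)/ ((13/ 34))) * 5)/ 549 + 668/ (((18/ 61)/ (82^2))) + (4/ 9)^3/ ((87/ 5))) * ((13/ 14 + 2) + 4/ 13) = 450911881752715595/ 156471588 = 2881749252.48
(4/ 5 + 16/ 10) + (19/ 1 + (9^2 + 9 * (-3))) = 377/ 5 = 75.40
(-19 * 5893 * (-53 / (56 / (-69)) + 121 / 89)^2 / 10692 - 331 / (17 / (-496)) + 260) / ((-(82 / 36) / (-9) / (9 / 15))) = -165341733617866847 / 1904502427520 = -86816.24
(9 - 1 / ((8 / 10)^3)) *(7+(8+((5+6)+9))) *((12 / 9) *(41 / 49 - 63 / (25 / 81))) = -56154461 / 840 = -66850.55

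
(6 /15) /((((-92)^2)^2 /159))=159 /179098240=0.00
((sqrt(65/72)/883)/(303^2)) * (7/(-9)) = -7 * sqrt(130)/8755273476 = -0.00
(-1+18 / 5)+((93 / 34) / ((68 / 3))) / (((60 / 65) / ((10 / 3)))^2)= 1736891 / 416160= 4.17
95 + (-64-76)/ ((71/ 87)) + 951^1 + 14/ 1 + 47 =66417/ 71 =935.45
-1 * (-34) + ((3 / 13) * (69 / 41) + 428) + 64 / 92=5676947 / 12259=463.08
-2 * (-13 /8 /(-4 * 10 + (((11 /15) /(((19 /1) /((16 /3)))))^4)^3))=-152613649091391084131376816650390625 /1878321834699155172618297623333103392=-0.08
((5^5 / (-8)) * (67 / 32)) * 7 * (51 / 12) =-24915625 / 1024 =-24331.67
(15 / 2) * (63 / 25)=189 / 10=18.90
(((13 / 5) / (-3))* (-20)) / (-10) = -26 / 15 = -1.73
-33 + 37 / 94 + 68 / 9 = -21193 / 846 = -25.05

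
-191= -191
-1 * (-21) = 21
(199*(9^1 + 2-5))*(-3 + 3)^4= 0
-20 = -20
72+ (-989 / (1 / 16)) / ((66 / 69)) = -181184 / 11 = -16471.27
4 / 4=1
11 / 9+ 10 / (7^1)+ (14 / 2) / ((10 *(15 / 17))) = 10849 / 3150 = 3.44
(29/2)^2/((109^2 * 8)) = 841/380192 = 0.00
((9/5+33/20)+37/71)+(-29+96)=100779/1420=70.97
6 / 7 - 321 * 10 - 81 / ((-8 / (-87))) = -229041 / 56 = -4090.02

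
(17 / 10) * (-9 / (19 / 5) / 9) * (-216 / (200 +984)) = 459 / 5624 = 0.08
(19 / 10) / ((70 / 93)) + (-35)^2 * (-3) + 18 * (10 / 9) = -2556733 / 700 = -3652.48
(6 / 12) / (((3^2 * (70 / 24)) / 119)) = 34 / 15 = 2.27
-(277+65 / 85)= -4722 / 17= -277.76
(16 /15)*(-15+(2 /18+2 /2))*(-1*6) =800 /9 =88.89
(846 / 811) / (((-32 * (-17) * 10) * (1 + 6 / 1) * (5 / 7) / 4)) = 423 / 2757400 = 0.00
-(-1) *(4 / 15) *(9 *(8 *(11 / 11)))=96 / 5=19.20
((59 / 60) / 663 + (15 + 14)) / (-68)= -1153679 / 2705040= -0.43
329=329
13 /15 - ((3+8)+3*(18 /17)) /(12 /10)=-1861 /170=-10.95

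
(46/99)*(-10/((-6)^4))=-115/32076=-0.00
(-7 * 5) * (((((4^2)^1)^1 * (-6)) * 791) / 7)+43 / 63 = 23919883 / 63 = 379680.68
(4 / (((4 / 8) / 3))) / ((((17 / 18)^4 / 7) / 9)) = 158723712 / 83521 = 1900.40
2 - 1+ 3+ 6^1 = 10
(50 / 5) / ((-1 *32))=-5 / 16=-0.31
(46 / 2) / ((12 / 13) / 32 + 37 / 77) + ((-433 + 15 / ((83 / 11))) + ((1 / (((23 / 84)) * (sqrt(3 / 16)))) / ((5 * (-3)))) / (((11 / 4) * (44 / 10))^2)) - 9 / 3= -131650545 / 338557 - 2240 * sqrt(3) / 1010229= -388.86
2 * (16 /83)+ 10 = 10.39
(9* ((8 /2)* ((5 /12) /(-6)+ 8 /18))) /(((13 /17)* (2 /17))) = 7803 /52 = 150.06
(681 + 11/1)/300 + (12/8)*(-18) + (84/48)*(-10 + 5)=-10033/300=-33.44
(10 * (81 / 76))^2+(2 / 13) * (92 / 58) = 61970273 / 544388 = 113.83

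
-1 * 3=-3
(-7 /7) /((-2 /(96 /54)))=8 /9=0.89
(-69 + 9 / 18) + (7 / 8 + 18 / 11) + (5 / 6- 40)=-105.16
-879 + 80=-799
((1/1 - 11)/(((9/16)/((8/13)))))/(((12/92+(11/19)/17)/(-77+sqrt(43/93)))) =366101120/71487 - 4754560 * sqrt(3999)/6648291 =5076.00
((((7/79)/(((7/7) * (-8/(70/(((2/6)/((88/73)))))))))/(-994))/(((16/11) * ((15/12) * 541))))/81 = 847/23923753596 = 0.00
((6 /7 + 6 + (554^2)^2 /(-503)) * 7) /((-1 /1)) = 659381993248 /503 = 1310898594.93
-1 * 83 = -83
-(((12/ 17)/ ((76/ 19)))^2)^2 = -81/ 83521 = -0.00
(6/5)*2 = 12/5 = 2.40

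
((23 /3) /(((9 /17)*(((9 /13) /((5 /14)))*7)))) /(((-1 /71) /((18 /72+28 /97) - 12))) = 8024455855 /9239832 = 868.46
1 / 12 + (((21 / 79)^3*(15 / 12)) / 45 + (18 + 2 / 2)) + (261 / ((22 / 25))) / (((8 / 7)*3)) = 27487553117 / 260324592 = 105.59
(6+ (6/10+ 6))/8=63/40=1.58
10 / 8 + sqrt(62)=5 / 4 + sqrt(62)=9.12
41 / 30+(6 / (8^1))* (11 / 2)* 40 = 4991 / 30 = 166.37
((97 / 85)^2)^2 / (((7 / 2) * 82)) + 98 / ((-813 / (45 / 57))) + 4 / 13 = 219053832671047 / 1002821978624375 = 0.22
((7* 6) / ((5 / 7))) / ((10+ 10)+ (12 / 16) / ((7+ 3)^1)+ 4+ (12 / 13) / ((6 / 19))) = 30576 / 14039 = 2.18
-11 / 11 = -1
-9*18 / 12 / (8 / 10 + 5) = -135 / 58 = -2.33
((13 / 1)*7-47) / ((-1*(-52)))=0.85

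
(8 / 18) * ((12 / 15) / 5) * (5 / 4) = 4 / 45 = 0.09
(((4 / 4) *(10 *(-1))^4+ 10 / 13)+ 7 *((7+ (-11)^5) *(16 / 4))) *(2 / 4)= -2249615.62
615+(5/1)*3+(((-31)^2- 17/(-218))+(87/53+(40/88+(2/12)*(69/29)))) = 2936732275/1842863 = 1593.57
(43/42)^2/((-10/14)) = -1849/1260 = -1.47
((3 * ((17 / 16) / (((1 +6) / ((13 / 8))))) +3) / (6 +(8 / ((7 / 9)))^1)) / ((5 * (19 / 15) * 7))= 3351 / 646912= 0.01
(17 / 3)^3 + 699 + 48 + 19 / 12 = 100499 / 108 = 930.55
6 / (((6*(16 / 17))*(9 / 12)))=17 / 12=1.42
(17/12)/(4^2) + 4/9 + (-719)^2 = 297769843/576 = 516961.53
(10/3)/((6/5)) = 25/9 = 2.78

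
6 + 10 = 16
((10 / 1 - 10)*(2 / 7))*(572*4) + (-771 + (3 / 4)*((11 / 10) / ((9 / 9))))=-30807 / 40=-770.18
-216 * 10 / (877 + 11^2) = -2.16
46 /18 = 2.56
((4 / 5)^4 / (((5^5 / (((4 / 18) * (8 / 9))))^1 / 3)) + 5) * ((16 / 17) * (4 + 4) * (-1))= -33750524288 / 896484375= -37.65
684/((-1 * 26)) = -342/13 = -26.31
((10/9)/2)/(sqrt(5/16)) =0.99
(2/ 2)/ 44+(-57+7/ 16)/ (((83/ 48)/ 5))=-597217/ 3652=-163.53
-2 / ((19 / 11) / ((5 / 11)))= -10 / 19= -0.53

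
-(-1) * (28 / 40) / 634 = 7 / 6340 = 0.00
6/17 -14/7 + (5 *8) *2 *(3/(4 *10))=74/17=4.35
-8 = -8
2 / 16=1 / 8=0.12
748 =748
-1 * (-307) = 307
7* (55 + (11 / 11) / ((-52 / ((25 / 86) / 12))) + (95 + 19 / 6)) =19178859 / 17888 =1072.16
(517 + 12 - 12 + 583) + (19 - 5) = 1114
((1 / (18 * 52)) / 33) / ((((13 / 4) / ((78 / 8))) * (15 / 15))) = 1 / 10296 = 0.00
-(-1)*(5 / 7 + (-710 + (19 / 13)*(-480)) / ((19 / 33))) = -4237615 / 1729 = -2450.91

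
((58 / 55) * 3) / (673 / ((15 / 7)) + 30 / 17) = 8874 / 885907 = 0.01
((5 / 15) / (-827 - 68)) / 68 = -1 / 182580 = -0.00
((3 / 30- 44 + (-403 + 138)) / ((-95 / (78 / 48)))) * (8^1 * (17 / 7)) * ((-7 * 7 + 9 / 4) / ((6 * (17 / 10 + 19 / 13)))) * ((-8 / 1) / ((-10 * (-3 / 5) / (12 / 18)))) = 224.89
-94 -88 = -182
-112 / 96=-7 / 6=-1.17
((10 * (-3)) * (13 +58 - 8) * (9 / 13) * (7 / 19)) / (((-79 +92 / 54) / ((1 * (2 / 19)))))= 6429780 / 9794291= 0.66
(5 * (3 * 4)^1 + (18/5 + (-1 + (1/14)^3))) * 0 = 0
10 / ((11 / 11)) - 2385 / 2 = -2365 / 2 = -1182.50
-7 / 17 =-0.41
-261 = -261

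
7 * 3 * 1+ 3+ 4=28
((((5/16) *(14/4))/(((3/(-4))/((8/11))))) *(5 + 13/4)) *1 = -35/4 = -8.75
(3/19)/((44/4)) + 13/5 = 2732/1045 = 2.61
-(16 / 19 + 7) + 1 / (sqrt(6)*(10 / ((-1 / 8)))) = -149 / 19- sqrt(6) / 480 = -7.85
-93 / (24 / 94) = -1457 / 4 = -364.25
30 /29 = 1.03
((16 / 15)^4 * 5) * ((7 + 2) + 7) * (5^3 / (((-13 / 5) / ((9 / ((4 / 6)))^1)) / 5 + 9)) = 26214400 / 18147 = 1444.56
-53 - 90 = -143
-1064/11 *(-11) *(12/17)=12768/17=751.06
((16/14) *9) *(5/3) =120/7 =17.14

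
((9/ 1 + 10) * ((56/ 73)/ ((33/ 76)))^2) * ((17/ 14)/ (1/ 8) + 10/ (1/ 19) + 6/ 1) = 7866449920/ 644809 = 12199.66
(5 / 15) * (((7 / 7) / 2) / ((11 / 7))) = 7 / 66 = 0.11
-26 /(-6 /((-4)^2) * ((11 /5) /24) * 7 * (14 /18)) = 74880 /539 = 138.92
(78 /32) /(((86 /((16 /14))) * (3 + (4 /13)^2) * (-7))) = -6591 /4407844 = -0.00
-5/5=-1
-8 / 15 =-0.53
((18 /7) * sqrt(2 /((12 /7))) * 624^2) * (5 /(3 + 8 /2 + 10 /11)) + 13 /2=13 /2 + 21415680 * sqrt(42) /203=683698.47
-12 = -12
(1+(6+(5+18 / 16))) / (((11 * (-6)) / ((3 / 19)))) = -105 / 3344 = -0.03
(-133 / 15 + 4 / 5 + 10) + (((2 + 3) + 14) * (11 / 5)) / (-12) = -31 / 20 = -1.55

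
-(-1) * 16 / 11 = 16 / 11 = 1.45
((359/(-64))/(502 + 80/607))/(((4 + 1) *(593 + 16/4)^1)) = -217913/58227845760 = -0.00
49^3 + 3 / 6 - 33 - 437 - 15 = 234329 / 2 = 117164.50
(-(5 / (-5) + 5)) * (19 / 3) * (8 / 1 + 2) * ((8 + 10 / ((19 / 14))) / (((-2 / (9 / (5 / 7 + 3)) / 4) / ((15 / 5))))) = 735840 / 13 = 56603.08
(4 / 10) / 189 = 2 / 945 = 0.00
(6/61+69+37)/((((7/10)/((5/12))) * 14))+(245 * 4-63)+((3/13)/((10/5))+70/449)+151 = 112299661333/104680758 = 1072.78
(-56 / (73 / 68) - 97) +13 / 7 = -75274 / 511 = -147.31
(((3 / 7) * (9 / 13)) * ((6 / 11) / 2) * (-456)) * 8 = -295488 / 1001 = -295.19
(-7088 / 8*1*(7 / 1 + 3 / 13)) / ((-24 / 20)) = 5338.72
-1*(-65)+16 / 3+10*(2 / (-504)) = 8857 / 126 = 70.29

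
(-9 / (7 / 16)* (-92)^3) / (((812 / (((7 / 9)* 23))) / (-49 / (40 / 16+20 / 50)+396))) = 787602420224 / 5887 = 133786719.93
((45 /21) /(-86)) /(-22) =15 /13244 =0.00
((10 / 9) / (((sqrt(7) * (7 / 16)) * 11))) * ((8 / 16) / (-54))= -40 * sqrt(7) / 130977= -0.00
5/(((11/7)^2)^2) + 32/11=3.73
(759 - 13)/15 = 49.73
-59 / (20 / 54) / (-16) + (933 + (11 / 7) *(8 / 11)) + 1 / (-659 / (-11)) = 696832989 / 738080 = 944.12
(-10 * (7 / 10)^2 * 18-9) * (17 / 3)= -2754 / 5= -550.80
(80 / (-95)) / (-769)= 16 / 14611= 0.00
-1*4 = -4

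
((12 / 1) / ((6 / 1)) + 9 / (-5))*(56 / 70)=4 / 25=0.16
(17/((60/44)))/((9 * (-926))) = -187/125010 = -0.00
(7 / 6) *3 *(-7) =-49 / 2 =-24.50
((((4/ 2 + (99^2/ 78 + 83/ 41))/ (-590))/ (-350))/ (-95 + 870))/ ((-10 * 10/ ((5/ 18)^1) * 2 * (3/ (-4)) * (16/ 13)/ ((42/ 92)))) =781/ 1403184000000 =0.00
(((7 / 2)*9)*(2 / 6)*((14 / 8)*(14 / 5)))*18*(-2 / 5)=-9261 / 25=-370.44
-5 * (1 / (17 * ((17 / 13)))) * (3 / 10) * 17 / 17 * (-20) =390 / 289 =1.35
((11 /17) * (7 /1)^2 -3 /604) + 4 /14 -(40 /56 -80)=7997811 /71876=111.27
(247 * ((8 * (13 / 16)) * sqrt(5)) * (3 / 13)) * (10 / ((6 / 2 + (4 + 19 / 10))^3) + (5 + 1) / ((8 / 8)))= 1570851087 * sqrt(5) / 704969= 4982.53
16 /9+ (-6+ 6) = 16 /9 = 1.78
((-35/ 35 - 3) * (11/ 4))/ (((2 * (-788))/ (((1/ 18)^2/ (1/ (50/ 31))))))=275/ 7914672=0.00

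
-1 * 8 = -8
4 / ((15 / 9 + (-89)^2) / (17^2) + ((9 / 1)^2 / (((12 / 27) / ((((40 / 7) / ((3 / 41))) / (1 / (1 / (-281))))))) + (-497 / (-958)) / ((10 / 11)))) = -65350506480 / 370308605657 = -0.18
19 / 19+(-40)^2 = 1601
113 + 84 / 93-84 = 927 / 31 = 29.90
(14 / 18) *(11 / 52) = 0.16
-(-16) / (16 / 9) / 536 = 9 / 536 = 0.02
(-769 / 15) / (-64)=769 / 960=0.80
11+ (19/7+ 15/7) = 111/7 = 15.86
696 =696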